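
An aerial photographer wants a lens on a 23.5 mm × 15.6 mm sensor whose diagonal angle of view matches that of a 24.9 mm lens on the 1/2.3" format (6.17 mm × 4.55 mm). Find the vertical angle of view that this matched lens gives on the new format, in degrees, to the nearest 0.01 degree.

Sensor diagonal = √(6.17² + 4.55²) = √58.7714 ≈ 7.6663 mm.
Sensor diagonal = √(23.5² + 15.6²) = √795.6100 ≈ 28.2066 mm.
Equal diagonal AOV ⇒ f₂ = f₁ · 28.2066/7.6663 = 24.9 × 3.67932 ≈ 91.6150 mm.
Vertical AOV on the new format = 2·arctan(15.6 / (2 × 91.6150)) = 2·arctan(0.08514) ≈ 9.7327°.

9.73°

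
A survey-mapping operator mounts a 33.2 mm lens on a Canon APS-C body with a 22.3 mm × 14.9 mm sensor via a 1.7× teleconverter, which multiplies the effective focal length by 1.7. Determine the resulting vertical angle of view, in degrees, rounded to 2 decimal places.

Effective focal length f = 33.2 × 1.7 = 56.44 mm.
α = 2·arctan(14.9 / (2 × 56.44)) = 2·arctan(0.13200) ≈ 15.0390°.

15.04°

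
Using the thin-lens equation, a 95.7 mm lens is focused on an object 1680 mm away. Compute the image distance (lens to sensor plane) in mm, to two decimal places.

1/dᵢ = 1/f − 1/dₒ = 1/95.7 − 1/1680 = 0.0098541 mm⁻¹.
dᵢ = 1/0.0098541 ≈ 101.4808 mm.

101.48 mm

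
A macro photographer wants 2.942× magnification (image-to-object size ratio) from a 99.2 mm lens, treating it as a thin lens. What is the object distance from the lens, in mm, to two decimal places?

132.92 mm

With m = dᵢ/dₒ and 1/f = 1/dₒ + 1/dᵢ, substituting dᵢ = m·dₒ gives 1/f = (1 + 1/m)/dₒ, hence dₒ = f·(1 + 1/m).
dₒ = 99.2 × (1 + 1/2.942) = 99.2 × 1.33990 ≈ 132.919 mm.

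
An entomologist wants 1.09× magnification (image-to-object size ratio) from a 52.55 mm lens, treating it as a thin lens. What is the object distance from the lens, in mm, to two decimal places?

With m = dᵢ/dₒ and 1/f = 1/dₒ + 1/dᵢ, substituting dᵢ = m·dₒ gives 1/f = (1 + 1/m)/dₒ, hence dₒ = f·(1 + 1/m).
dₒ = 52.55 × (1 + 1/1.09) = 52.55 × 1.91743 ≈ 100.761 mm.

100.76 mm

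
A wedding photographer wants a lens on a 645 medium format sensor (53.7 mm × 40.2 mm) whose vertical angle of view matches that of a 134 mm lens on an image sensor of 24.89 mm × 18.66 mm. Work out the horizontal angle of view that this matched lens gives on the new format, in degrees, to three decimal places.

10.627°

Equal vertical AOV ⇒ f₂ = f₁ · 40.2/18.66 = 134 × 2.15434 ≈ 288.6817 mm.
Horizontal AOV on the new format = 2·arctan(53.7 / (2 × 288.6817)) = 2·arctan(0.09301) ≈ 10.6275°.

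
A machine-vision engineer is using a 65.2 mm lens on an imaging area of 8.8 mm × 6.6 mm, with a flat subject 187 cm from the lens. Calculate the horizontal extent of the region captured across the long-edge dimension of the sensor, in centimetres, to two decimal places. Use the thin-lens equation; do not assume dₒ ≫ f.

24.36 cm

dₒ: 187 cm = 1870 mm.
Similar triangles through the lens centre give W/dₒ = w/dᵢ; with 1/f = 1/dₒ + 1/dᵢ this gives W = w·(dₒ − f)/f.
W = 8.8 mm × (1870 − 65.2) / 65.2 = 8.8 × 27.6810 ≈ 243.593 mm = 24.3593 cm.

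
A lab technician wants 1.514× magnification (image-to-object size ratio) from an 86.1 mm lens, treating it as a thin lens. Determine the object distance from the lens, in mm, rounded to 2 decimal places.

With m = dᵢ/dₒ and 1/f = 1/dₒ + 1/dᵢ, substituting dᵢ = m·dₒ gives 1/f = (1 + 1/m)/dₒ, hence dₒ = f·(1 + 1/m).
dₒ = 86.1 × (1 + 1/1.514) = 86.1 × 1.66050 ≈ 142.969 mm.

142.97 mm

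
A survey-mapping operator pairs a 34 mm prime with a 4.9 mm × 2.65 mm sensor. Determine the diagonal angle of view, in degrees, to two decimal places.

Sensor diagonal = √(4.9² + 2.65²) = √31.0325 ≈ 5.5707 mm.
Angle of view α = 2·arctan(d/2f) with d = 5.5707 mm and f = 34 mm.
d/2f = 0.08192; arctan(0.08192) ≈ 4.6833°, so α ≈ 9.3666°.

9.37°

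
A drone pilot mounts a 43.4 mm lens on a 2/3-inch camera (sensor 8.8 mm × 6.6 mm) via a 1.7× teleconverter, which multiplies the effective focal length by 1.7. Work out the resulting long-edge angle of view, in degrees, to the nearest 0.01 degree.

6.83°

Effective focal length f = 43.4 × 1.7 = 73.78 mm.
α = 2·arctan(8.8 / (2 × 73.78)) = 2·arctan(0.05964) ≈ 6.8258°.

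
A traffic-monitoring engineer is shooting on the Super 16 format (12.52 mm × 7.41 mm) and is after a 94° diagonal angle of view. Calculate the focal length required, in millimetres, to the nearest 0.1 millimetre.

6.8 mm

Sensor diagonal = √(12.52² + 7.41²) = √211.6585 ≈ 14.5485 mm.
From α = 2·arctan(d/2f) we get f = d / (2·tan(α/2)).
With d = 14.5485 mm and α/2 = 47°, tan(α/2) ≈ 1.07237, so f ≈ 14.5485 / 2.14474 ≈ 6.7833 mm.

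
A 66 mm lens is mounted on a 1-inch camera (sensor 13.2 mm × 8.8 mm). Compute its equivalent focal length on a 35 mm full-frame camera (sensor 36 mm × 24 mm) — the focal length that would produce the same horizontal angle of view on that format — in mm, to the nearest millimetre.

Equal angle of view means equal width/f ratio, so f₂ = f₁ · (width₂/width₁) = 66 × 36/13.2.
f₂ = 66 × 2.72727 ≈ 180.000 mm.

180 mm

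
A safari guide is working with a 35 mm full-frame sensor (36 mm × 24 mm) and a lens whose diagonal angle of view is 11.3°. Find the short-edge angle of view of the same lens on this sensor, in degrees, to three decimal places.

6.282°

Sensor diagonal = √(36² + 24²) = √1872.0000 ≈ 43.2666 mm.
From the diagonal AOV: f = 43.2666 / (2·tan(5.65°)) = 43.2666 / 0.19786 ≈ 218.6685 mm.
Short-edge AOV = 2·arctan(24 / (2 × 218.6685)) = 2·arctan(0.05488) ≈ 6.2822°.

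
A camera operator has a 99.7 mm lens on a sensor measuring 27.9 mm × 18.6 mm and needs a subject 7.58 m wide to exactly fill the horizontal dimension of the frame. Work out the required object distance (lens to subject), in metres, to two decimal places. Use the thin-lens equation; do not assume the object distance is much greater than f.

W: 7.58 m = 7580 mm.
Magnification m = w/W = dᵢ/dₒ; combined with 1/f = 1/dₒ + 1/dᵢ this gives dₒ = f·(1 + W/w).
dₒ = 99.7 mm × (1 + 7580/27.9) = 99.7 × 272.6846 ≈ 27186.653 mm = 27.1867 m.

27.19 m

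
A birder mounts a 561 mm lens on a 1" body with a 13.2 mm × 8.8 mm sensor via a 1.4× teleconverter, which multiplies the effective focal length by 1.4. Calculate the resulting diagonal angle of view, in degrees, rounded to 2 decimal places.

1.16°

Effective focal length f = 561 × 1.4 = 785.4 mm.
Sensor diagonal = √(13.2² + 8.8²) = √251.6800 ≈ 15.8644 mm.
α = 2·arctan(15.864 / (2 × 785.4)) = 2·arctan(0.01010) ≈ 1.1573°.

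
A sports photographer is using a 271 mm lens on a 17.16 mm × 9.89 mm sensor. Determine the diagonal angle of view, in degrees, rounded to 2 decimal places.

4.19°

Sensor diagonal = √(17.16² + 9.89²) = √392.2777 ≈ 19.8060 mm.
Angle of view α = 2·arctan(d/2f) with d = 19.8060 mm and f = 271 mm.
d/2f = 0.03654; arctan(0.03654) ≈ 2.0928°, so α ≈ 4.1856°.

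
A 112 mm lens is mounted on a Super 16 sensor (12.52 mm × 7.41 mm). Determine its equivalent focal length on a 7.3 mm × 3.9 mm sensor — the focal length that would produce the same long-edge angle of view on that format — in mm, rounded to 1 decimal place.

65.3 mm

Equal angle of view means equal width/f ratio, so f₂ = f₁ · (width₂/width₁) = 112 × 7.3/12.52.
f₂ = 112 × 0.58307 ≈ 65.304 mm.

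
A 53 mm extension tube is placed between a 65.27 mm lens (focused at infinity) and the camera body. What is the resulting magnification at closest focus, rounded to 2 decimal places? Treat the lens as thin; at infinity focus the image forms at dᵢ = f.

The tube moves the image plane from f to f + e, so dᵢ = 65.27 + 53 = 118.27 mm. Focus is achieved when 1/f = 1/dₒ + 1/dᵢ, giving dₒ = 1/(1/f − 1/(f+e)).
Magnification m = dᵢ/dₒ = (f+e)·(1/f − 1/(f+e)) = e/f = 53/65.27 ≈ 0.8120.

0.81×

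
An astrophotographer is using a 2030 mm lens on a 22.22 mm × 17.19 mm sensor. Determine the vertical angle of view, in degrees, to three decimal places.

0.485°

Angle of view α = 2·arctan(h/2f) with h = 17.19 mm and f = 2030 mm.
h/2f = 0.00423; arctan(0.00423) ≈ 0.2426°, so α ≈ 0.4852°.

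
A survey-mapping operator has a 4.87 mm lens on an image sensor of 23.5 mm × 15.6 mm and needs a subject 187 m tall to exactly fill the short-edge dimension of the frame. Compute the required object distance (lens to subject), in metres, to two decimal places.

58.38 m

W: 187 m = 187000 mm.
Magnification m = h/W = dᵢ/dₒ; combined with 1/f = 1/dₒ + 1/dᵢ this gives dₒ = f·(1 + W/h).
dₒ = 4.87 mm × (1 + 187000/15.6) = 4.87 × 11988.1795 ≈ 58382.434 mm = 58.3824 m.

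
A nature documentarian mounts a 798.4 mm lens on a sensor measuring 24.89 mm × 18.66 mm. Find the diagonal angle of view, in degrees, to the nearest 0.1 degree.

Sensor diagonal = √(24.89² + 18.66²) = √967.7077 ≈ 31.1080 mm.
Angle of view α = 2·arctan(d/2f) with d = 31.1080 mm and f = 798.4 mm.
d/2f = 0.01948; arctan(0.01948) ≈ 1.1161°, so α ≈ 2.2321°.

2.2°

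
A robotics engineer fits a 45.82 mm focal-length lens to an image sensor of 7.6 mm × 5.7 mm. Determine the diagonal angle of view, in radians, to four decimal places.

0.2066 rad

Sensor diagonal = √(7.6² + 5.7²) = √90.2500 ≈ 9.5000 mm.
Angle of view α = 2·arctan(d/2f) with d = 9.5000 mm and f = 45.82 mm.
d/2f = 0.10367; arctan(0.10367) ≈ 0.1033 rad, so α ≈ 0.2066 rad.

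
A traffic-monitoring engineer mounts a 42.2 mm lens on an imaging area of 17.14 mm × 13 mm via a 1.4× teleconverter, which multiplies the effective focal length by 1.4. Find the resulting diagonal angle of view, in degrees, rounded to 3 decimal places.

20.637°

Effective focal length f = 42.2 × 1.4 = 59.08 mm.
Sensor diagonal = √(17.14² + 13²) = √462.7796 ≈ 21.5123 mm.
α = 2·arctan(21.512 / (2 × 59.08)) = 2·arctan(0.18206) ≈ 20.6366°.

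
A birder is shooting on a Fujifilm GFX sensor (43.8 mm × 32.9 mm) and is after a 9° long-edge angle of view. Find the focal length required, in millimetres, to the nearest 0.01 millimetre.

278.27 mm

From α = 2·arctan(w/2f) we get f = w / (2·tan(α/2)).
With w = 43.8 mm and α/2 = 4.5°, tan(α/2) ≈ 0.07870, so f ≈ 43.8 / 0.15740 ≈ 278.2659 mm.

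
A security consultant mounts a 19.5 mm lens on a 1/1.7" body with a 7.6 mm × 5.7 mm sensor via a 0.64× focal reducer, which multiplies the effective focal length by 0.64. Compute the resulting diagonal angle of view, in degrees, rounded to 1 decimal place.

41.7°

Effective focal length f = 19.5 × 0.64 = 12.48 mm.
Sensor diagonal = √(7.6² + 5.7²) = √90.2500 ≈ 9.5000 mm.
α = 2·arctan(9.500 / (2 × 12.48)) = 2·arctan(0.38061) ≈ 41.6745°.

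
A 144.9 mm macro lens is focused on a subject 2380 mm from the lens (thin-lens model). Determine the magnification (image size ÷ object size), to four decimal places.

0.0648×

Thin lens: 1/f = 1/dₒ + 1/dᵢ → 1/dᵢ = 1/144.9 − 1/2380 = 0.0064811 mm⁻¹, so dᵢ ≈ 154.2938 mm.
Magnification m = dᵢ/dₒ = 154.2938/2380 ≈ 0.06483.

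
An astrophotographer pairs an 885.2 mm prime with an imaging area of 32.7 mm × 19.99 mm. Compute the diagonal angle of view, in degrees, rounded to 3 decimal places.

2.480°

Sensor diagonal = √(32.7² + 19.99²) = √1468.8901 ≈ 38.3261 mm.
Angle of view α = 2·arctan(d/2f) with d = 38.3261 mm and f = 885.2 mm.
d/2f = 0.02165; arctan(0.02165) ≈ 1.2402°, so α ≈ 2.4803°.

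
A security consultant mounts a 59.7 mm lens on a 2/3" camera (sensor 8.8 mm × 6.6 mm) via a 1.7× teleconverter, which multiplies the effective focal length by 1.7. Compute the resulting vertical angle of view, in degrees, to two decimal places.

3.72°

Effective focal length f = 59.7 × 1.7 = 101.49 mm.
α = 2·arctan(6.6 / (2 × 101.49)) = 2·arctan(0.03252) ≈ 3.7247°.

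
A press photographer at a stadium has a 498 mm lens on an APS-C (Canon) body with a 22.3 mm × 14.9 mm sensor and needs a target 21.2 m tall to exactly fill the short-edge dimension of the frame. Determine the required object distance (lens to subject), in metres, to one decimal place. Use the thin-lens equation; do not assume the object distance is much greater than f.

709.1 m

W: 21.2 m = 21200 mm.
Magnification m = h/W = dᵢ/dₒ; combined with 1/f = 1/dₒ + 1/dᵢ this gives dₒ = f·(1 + W/h).
dₒ = 498 mm × (1 + 21200/14.9) = 498 × 1423.8188 ≈ 709061.758 mm = 709.062 m.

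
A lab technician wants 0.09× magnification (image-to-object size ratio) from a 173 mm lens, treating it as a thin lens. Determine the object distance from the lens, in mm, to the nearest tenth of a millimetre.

2095.2 mm

With m = dᵢ/dₒ and 1/f = 1/dₒ + 1/dᵢ, substituting dᵢ = m·dₒ gives 1/f = (1 + 1/m)/dₒ, hence dₒ = f·(1 + 1/m).
dₒ = 173 × (1 + 1/0.09) = 173 × 12.11111 ≈ 2095.222 mm.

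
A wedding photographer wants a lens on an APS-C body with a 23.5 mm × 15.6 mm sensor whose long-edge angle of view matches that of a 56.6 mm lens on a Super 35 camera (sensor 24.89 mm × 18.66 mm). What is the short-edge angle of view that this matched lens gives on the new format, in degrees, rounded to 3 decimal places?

16.609°

Equal long-edge AOV ⇒ f₂ = f₁ · 23.5/24.89 = 56.6 × 0.94415 ≈ 53.4391 mm.
Short-edge AOV on the new format = 2·arctan(15.6 / (2 × 53.4391)) = 2·arctan(0.14596) ≈ 16.6086°.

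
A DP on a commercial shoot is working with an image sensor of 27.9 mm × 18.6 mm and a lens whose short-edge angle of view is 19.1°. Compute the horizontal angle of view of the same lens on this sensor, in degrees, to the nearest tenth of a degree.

28.3°

From the short-edge AOV: f = 18.6 / (2·tan(9.55°)) = 18.6 / 0.33648 ≈ 55.2782 mm.
Horizontal AOV = 2·arctan(27.9 / (2 × 55.2782)) = 2·arctan(0.25236) ≈ 28.3268°.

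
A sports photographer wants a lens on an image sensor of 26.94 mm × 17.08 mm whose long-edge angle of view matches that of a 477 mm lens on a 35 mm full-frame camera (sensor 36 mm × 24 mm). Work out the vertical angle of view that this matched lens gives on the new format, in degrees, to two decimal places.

Equal long-edge AOV ⇒ f₂ = f₁ · 26.94/36 = 477 × 0.74833 ≈ 356.9550 mm.
Vertical AOV on the new format = 2·arctan(17.08 / (2 × 356.9550)) = 2·arctan(0.02392) ≈ 2.7410°.

2.74°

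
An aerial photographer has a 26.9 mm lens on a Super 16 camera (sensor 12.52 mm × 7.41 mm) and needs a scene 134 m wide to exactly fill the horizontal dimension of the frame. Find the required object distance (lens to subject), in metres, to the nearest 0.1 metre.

287.9 m

W: 134 m = 134000 mm.
Magnification m = w/W = dᵢ/dₒ; combined with 1/f = 1/dₒ + 1/dᵢ this gives dₒ = f·(1 + W/w).
dₒ = 26.9 mm × (1 + 134000/12.52) = 26.9 × 10703.8754 ≈ 287934.248 mm = 287.934 m.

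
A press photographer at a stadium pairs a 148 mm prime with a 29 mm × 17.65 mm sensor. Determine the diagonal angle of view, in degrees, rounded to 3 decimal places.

13.086°

Sensor diagonal = √(29² + 17.65²) = √1152.5225 ≈ 33.9488 mm.
Angle of view α = 2·arctan(d/2f) with d = 33.9488 mm and f = 148 mm.
d/2f = 0.11469; arctan(0.11469) ≈ 6.5428°, so α ≈ 13.0856°.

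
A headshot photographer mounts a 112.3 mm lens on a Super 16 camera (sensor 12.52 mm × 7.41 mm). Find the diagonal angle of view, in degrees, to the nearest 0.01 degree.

Sensor diagonal = √(12.52² + 7.41²) = √211.6585 ≈ 14.5485 mm.
Angle of view α = 2·arctan(d/2f) with d = 14.5485 mm and f = 112.3 mm.
d/2f = 0.06478; arctan(0.06478) ≈ 3.7062°, so α ≈ 7.4123°.

7.41°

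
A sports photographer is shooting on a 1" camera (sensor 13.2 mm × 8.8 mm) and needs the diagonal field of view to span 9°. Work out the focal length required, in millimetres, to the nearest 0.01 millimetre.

100.79 mm

Sensor diagonal = √(13.2² + 8.8²) = √251.6800 ≈ 15.8644 mm.
From α = 2·arctan(d/2f) we get f = d / (2·tan(α/2)).
With d = 15.8644 mm and α/2 = 4.5°, tan(α/2) ≈ 0.07870, so f ≈ 15.8644 / 0.15740 ≈ 100.7883 mm.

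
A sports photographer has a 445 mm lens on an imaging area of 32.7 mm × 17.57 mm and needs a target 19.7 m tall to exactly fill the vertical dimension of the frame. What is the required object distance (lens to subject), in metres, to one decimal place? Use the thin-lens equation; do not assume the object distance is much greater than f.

W: 19.7 m = 19700 mm.
Magnification m = h/W = dᵢ/dₒ; combined with 1/f = 1/dₒ + 1/dᵢ this gives dₒ = f·(1 + W/h).
dₒ = 445 mm × (1 + 19700/17.57) = 445 × 1122.2294 ≈ 499392.069 mm = 499.392 m.

499.4 m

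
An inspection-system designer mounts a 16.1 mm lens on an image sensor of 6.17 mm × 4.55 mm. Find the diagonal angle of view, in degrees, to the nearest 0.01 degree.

Sensor diagonal = √(6.17² + 4.55²) = √58.7714 ≈ 7.6663 mm.
Angle of view α = 2·arctan(d/2f) with d = 7.6663 mm and f = 16.1 mm.
d/2f = 0.23808; arctan(0.23808) ≈ 13.3918°, so α ≈ 26.7836°.

26.78°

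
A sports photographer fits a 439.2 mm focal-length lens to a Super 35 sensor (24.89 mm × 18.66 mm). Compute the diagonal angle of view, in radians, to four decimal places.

Sensor diagonal = √(24.89² + 18.66²) = √967.7077 ≈ 31.1080 mm.
Angle of view α = 2·arctan(d/2f) with d = 31.1080 mm and f = 439.2 mm.
d/2f = 0.03541; arctan(0.03541) ≈ 0.0354 rad, so α ≈ 0.0708 rad.

0.0708 rad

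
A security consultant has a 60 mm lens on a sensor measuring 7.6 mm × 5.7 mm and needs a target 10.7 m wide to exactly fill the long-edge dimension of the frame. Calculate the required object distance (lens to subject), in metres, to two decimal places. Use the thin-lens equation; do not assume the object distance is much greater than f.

84.53 m

W: 10.7 m = 10700 mm.
Magnification m = w/W = dᵢ/dₒ; combined with 1/f = 1/dₒ + 1/dᵢ this gives dₒ = f·(1 + W/w).
dₒ = 60 mm × (1 + 10700/7.6) = 60 × 1408.8947 ≈ 84533.684 mm = 84.5337 m.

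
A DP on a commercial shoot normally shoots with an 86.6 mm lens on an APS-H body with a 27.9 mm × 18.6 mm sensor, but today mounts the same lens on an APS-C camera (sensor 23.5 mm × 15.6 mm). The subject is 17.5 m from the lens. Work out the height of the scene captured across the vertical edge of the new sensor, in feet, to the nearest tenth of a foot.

The focal length stays 86.6 mm; the relevant sensor dimension is now h = 15.6 mm. Object distance dₒ = 17.5 m = 17500 mm.
Thin-lens field height W = h·(dₒ − f)/f = 15.6 × (17500 − 86.6)/86.6 ≈ 3136.825 mm = 3136.825/304.8 ft = 10.2914 ft.

10.3 ft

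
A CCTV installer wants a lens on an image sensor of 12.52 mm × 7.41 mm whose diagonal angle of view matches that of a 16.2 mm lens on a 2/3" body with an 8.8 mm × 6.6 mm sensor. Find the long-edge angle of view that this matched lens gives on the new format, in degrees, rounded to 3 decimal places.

32.573°

Sensor diagonal = √(8.8² + 6.6²) = √121.0000 ≈ 11.0000 mm.
Sensor diagonal = √(12.52² + 7.41²) = √211.6585 ≈ 14.5485 mm.
Equal diagonal AOV ⇒ f₂ = f₁ · 14.5485/11.0000 = 16.2 × 1.32259 ≈ 21.4260 mm.
Long-edge AOV on the new format = 2·arctan(12.52 / (2 × 21.4260)) = 2·arctan(0.29217) ≈ 32.5735°.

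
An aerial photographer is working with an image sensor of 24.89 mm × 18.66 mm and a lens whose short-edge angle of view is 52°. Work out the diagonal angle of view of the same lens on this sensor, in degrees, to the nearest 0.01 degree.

From the short-edge AOV: f = 18.66 / (2·tan(26°)) = 18.66 / 0.97547 ≈ 19.1293 mm.
Sensor diagonal = √(24.89² + 18.66²) = √967.7077 ≈ 31.1080 mm.
Diagonal AOV = 2·arctan(31.1080 / (2 × 19.1293)) = 2·arctan(0.81310) ≈ 78.2289°.

78.23°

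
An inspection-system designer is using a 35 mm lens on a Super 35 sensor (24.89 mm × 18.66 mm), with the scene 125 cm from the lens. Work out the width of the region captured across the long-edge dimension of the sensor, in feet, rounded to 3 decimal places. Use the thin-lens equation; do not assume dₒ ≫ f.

2.835 ft

dₒ: 125 cm = 1250 mm.
Similar triangles through the lens centre give W/dₒ = w/dᵢ; with 1/f = 1/dₒ + 1/dᵢ this gives W = w·(dₒ − f)/f.
W = 24.89 mm × (1250 − 35) / 35 = 24.89 × 34.7143 ≈ 864.039 mm = 864.039/304.8 ft = 2.83477 ft.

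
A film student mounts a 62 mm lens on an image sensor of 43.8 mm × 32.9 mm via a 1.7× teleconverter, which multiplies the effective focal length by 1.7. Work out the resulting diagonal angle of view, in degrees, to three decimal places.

29.134°

Effective focal length f = 62 × 1.7 = 105.4 mm.
Sensor diagonal = √(43.8² + 32.9²) = √3000.8500 ≈ 54.7800 mm.
α = 2·arctan(54.780 / (2 × 105.4)) = 2·arctan(0.25987) ≈ 29.1342°.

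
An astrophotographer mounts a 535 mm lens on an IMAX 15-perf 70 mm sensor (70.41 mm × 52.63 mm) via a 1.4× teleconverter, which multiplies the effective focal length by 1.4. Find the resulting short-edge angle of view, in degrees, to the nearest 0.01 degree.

4.02°

Effective focal length f = 535 × 1.4 = 749 mm.
α = 2·arctan(52.63 / (2 × 749)) = 2·arctan(0.03513) ≈ 4.0243°.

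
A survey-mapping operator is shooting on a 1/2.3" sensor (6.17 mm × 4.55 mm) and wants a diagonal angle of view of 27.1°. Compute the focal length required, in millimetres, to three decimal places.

15.905 mm

Sensor diagonal = √(6.17² + 4.55²) = √58.7714 ≈ 7.6663 mm.
From α = 2·arctan(d/2f) we get f = d / (2·tan(α/2)).
With d = 7.6663 mm and α/2 = 13.55°, tan(α/2) ≈ 0.24100, so f ≈ 7.6663 / 0.48200 ≈ 15.9050 mm.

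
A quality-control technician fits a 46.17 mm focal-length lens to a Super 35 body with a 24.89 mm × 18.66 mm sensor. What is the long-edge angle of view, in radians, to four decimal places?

Angle of view α = 2·arctan(w/2f) with w = 24.89 mm and f = 46.17 mm.
w/2f = 0.26955; arctan(0.26955) ≈ 0.2633 rad, so α ≈ 0.5266 rad.

0.5266 rad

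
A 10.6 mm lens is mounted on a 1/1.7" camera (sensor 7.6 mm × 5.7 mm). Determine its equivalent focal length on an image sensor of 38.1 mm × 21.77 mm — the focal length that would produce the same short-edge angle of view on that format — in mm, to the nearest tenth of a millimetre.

Equal angle of view means equal height/f ratio, so f₂ = f₁ · (height₂/height₁) = 10.6 × 21.77/5.7.
f₂ = 10.6 × 3.81930 ≈ 40.485 mm.

40.5 mm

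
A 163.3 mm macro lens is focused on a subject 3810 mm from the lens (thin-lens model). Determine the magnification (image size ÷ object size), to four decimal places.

Thin lens: 1/f = 1/dₒ + 1/dᵢ → 1/dᵢ = 1/163.3 − 1/3810 = 0.0058612 mm⁻¹, so dᵢ ≈ 170.6126 mm.
Magnification m = dᵢ/dₒ = 170.6126/3810 ≈ 0.04478.

0.0448×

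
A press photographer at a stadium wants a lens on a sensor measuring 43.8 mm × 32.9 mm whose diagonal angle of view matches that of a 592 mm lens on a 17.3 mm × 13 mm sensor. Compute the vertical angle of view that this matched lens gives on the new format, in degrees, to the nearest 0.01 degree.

Sensor diagonal = √(17.3² + 13²) = √468.2900 ≈ 21.6400 mm.
Sensor diagonal = √(43.8² + 32.9²) = √3000.8500 ≈ 54.7800 mm.
Equal diagonal AOV ⇒ f₂ = f₁ · 54.7800/21.6400 = 592 × 2.53142 ≈ 1498.6023 mm.
Vertical AOV on the new format = 2·arctan(32.9 / (2 × 1498.6023)) = 2·arctan(0.01098) ≈ 1.2578°.

1.26°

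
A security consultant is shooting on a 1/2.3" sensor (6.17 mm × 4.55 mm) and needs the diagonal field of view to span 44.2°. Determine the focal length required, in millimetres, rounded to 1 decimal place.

9.4 mm

Sensor diagonal = √(6.17² + 4.55²) = √58.7714 ≈ 7.6663 mm.
From α = 2·arctan(d/2f) we get f = d / (2·tan(α/2)).
With d = 7.6663 mm and α/2 = 22.1°, tan(α/2) ≈ 0.40606, so f ≈ 7.6663 / 0.81212 ≈ 9.4398 mm.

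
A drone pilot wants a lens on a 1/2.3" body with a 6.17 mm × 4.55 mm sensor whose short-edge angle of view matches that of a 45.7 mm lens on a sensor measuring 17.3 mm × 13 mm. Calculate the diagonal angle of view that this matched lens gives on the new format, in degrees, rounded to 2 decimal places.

26.95°

Equal short-edge AOV ⇒ f₂ = f₁ · 4.55/13 = 45.7 × 0.35000 ≈ 15.9950 mm.
Sensor diagonal = √(6.17² + 4.55²) = √58.7714 ≈ 7.6663 mm.
Diagonal AOV on the new format = 2·arctan(7.6663 / (2 × 15.9950)) = 2·arctan(0.23965) ≈ 26.9530°.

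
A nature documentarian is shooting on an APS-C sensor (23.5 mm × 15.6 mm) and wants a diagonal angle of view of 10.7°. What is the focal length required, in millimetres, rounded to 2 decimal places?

Sensor diagonal = √(23.5² + 15.6²) = √795.6100 ≈ 28.2066 mm.
From α = 2·arctan(d/2f) we get f = d / (2·tan(α/2)).
With d = 28.2066 mm and α/2 = 5.35°, tan(α/2) ≈ 0.09365, so f ≈ 28.2066 / 0.18729 ≈ 150.5997 mm.

150.60 mm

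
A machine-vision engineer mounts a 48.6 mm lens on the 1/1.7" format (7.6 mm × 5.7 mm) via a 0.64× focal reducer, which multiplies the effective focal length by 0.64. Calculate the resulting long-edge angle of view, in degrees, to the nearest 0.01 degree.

Effective focal length f = 48.6 × 0.64 = 31.104 mm.
α = 2·arctan(7.6 / (2 × 31.104)) = 2·arctan(0.12217) ≈ 13.9307°.

13.93°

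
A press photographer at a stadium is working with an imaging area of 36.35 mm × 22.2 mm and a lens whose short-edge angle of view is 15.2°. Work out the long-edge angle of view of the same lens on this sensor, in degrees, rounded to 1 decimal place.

From the short-edge AOV: f = 22.2 / (2·tan(7.6°)) = 22.2 / 0.26686 ≈ 83.1906 mm.
Long-edge AOV = 2·arctan(36.35 / (2 × 83.1906)) = 2·arctan(0.21847) ≈ 24.6480°.

24.6°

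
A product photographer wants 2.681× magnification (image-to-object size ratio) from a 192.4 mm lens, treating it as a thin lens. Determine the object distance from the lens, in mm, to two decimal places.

With m = dᵢ/dₒ and 1/f = 1/dₒ + 1/dᵢ, substituting dᵢ = m·dₒ gives 1/f = (1 + 1/m)/dₒ, hence dₒ = f·(1 + 1/m).
dₒ = 192.4 × (1 + 1/2.681) = 192.4 × 1.37300 ≈ 264.164 mm.

264.16 mm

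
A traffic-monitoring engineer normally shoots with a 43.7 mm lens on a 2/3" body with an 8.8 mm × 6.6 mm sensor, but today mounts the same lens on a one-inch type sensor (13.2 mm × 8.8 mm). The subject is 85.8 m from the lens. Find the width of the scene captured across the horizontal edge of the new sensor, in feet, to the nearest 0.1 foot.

The focal length stays 43.7 mm; the relevant sensor dimension is now w = 13.2 mm. Object distance dₒ = 85.8 m = 85800 mm.
Thin-lens field width W = w·(dₒ − f)/f = 13.2 × (85800 − 43.7)/43.7 ≈ 25903.505 mm = 25903.505/304.8 ft = 84.9853 ft.

85.0 ft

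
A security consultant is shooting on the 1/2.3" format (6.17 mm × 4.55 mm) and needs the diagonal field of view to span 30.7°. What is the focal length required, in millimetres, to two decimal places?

Sensor diagonal = √(6.17² + 4.55²) = √58.7714 ≈ 7.6663 mm.
From α = 2·arctan(d/2f) we get f = d / (2·tan(α/2)).
With d = 7.6663 mm and α/2 = 15.35°, tan(α/2) ≈ 0.27451, so f ≈ 7.6663 / 0.54901 ≈ 13.9637 mm.

13.96 mm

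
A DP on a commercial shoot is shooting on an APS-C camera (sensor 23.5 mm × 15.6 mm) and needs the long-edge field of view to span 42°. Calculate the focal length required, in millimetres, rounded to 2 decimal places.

30.61 mm

From α = 2·arctan(w/2f) we get f = w / (2·tan(α/2)).
With w = 23.5 mm and α/2 = 21°, tan(α/2) ≈ 0.38386, so f ≈ 23.5 / 0.76773 ≈ 30.6098 mm.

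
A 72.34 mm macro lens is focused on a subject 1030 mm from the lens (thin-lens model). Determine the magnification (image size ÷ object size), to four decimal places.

Thin lens: 1/f = 1/dₒ + 1/dᵢ → 1/dᵢ = 1/72.34 − 1/1030 = 0.0128527 mm⁻¹, so dᵢ ≈ 77.8044 mm.
Magnification m = dᵢ/dₒ = 77.8044/1030 ≈ 0.07554.

0.0755×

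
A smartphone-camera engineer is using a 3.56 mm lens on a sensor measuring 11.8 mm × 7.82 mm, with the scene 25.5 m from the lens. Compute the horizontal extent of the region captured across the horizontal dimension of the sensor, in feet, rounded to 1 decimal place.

277.3 ft

dₒ: 25.5 m = 25500 mm.
Similar triangles through the lens centre give W/dₒ = w/dᵢ; with 1/f = 1/dₒ + 1/dᵢ this gives W = w·(dₒ − f)/f.
W = 11.8 mm × (25500 − 3.56) / 3.56 = 11.8 × 7161.9213 ≈ 84510.672 mm = 84510.672/304.8 ft = 277.266 ft.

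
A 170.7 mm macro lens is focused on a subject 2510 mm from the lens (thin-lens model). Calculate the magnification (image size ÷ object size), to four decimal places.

Thin lens: 1/f = 1/dₒ + 1/dᵢ → 1/dᵢ = 1/170.7 − 1/2510 = 0.0054598 mm⁻¹, so dᵢ ≈ 183.1561 mm.
Magnification m = dᵢ/dₒ = 183.1561/2510 ≈ 0.07297.

0.0730×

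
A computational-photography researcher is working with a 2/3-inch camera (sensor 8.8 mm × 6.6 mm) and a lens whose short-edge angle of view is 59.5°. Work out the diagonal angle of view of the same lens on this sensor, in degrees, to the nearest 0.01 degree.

87.22°

From the short-edge AOV: f = 6.6 / (2·tan(29.75°)) = 6.6 / 1.14309 ≈ 5.7738 mm.
Sensor diagonal = √(8.8² + 6.6²) = √121.0000 ≈ 11.0000 mm.
Diagonal AOV = 2·arctan(11.0000 / (2 × 5.7738)) = 2·arctan(0.95258) ≈ 87.2175°.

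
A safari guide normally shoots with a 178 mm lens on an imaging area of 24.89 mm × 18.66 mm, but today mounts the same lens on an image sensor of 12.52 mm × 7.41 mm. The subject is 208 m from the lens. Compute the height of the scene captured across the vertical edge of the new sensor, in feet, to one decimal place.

28.4 ft

The focal length stays 178 mm; the relevant sensor dimension is now h = 7.41 mm. Object distance dₒ = 208 m = 208000 mm.
Thin-lens field height W = h·(dₒ − f)/f = 7.41 × (208000 − 178)/178 ≈ 8651.466 mm = 8651.466/304.8 ft = 28.3841 ft.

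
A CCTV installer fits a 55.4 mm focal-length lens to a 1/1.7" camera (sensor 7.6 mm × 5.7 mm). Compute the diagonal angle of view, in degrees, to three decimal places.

Sensor diagonal = √(7.6² + 5.7²) = √90.2500 ≈ 9.5000 mm.
Angle of view α = 2·arctan(d/2f) with d = 9.5000 mm and f = 55.4 mm.
d/2f = 0.08574; arctan(0.08574) ≈ 4.9006°, so α ≈ 9.8011°.

9.801°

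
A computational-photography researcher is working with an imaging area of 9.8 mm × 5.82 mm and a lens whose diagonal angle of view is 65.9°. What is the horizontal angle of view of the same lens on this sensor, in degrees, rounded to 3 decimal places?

Sensor diagonal = √(9.8² + 5.82²) = √129.9124 ≈ 11.3979 mm.
From the diagonal AOV: f = 11.3979 / (2·tan(32.95°)) = 11.3979 / 1.29634 ≈ 8.7924 mm.
Horizontal AOV = 2·arctan(9.8 / (2 × 8.7924)) = 2·arctan(0.55730) ≈ 58.2617°.

58.262°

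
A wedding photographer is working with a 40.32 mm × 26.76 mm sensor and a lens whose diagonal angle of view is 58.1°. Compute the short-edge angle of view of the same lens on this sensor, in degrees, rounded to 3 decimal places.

Sensor diagonal = √(40.32² + 26.76²) = √2341.8000 ≈ 48.3921 mm.
From the diagonal AOV: f = 48.3921 / (2·tan(29.05°)) = 48.3921 / 1.11090 ≈ 43.5612 mm.
Short-edge AOV = 2·arctan(26.76 / (2 × 43.5612)) = 2·arctan(0.30715) ≈ 34.1491°.

34.149°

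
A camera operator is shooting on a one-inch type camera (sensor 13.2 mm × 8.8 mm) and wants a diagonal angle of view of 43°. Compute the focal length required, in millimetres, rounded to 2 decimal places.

20.14 mm

Sensor diagonal = √(13.2² + 8.8²) = √251.6800 ≈ 15.8644 mm.
From α = 2·arctan(d/2f) we get f = d / (2·tan(α/2)).
With d = 15.8644 mm and α/2 = 21.5°, tan(α/2) ≈ 0.39391, so f ≈ 15.8644 / 0.78782 ≈ 20.1371 mm.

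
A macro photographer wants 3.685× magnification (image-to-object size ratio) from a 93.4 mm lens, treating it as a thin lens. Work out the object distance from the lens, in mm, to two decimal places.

With m = dᵢ/dₒ and 1/f = 1/dₒ + 1/dᵢ, substituting dᵢ = m·dₒ gives 1/f = (1 + 1/m)/dₒ, hence dₒ = f·(1 + 1/m).
dₒ = 93.4 × (1 + 1/3.685) = 93.4 × 1.27137 ≈ 118.746 mm.

118.75 mm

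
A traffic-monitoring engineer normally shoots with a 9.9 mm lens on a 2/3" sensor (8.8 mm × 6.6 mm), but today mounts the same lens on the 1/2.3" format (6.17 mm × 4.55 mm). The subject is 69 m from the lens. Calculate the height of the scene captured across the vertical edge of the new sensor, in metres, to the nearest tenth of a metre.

31.7 m

The focal length stays 9.9 mm; the relevant sensor dimension is now h = 4.55 mm. Object distance dₒ = 69 m = 69000 mm.
Thin-lens field height W = h·(dₒ − f)/f = 4.55 × (69000 − 9.9)/9.9 ≈ 31707.571 mm = 31.7076 m.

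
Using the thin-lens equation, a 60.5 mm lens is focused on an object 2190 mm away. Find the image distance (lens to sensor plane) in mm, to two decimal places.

1/dᵢ = 1/f − 1/dₒ = 1/60.5 − 1/2190 = 0.0160723 mm⁻¹.
dᵢ = 1/0.0160723 ≈ 62.2188 mm.

62.22 mm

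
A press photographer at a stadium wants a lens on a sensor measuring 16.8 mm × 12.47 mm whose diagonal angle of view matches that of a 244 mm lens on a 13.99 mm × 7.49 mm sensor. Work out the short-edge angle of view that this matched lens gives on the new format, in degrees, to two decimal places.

Sensor diagonal = √(13.99² + 7.49²) = √251.8202 ≈ 15.8688 mm.
Sensor diagonal = √(16.8² + 12.47²) = √437.7409 ≈ 20.9223 mm.
Equal diagonal AOV ⇒ f₂ = f₁ · 20.9223/15.8688 = 244 × 1.31845 ≈ 321.7015 mm.
Short-edge AOV on the new format = 2·arctan(12.47 / (2 × 321.7015)) = 2·arctan(0.01938) ≈ 2.2207°.

2.22°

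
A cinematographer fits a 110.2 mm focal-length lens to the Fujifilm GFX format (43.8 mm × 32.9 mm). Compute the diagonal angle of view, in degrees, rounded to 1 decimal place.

27.9°

Sensor diagonal = √(43.8² + 32.9²) = √3000.8500 ≈ 54.7800 mm.
Angle of view α = 2·arctan(d/2f) with d = 54.7800 mm and f = 110.2 mm.
d/2f = 0.24855; arctan(0.24855) ≈ 13.9579°, so α ≈ 27.9159°.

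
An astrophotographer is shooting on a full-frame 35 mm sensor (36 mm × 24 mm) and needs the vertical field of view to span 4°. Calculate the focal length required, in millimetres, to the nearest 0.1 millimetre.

343.6 mm

From α = 2·arctan(h/2f) we get f = h / (2·tan(α/2)).
With h = 24 mm and α/2 = 2°, tan(α/2) ≈ 0.03492, so f ≈ 24 / 0.06984 ≈ 343.6350 mm.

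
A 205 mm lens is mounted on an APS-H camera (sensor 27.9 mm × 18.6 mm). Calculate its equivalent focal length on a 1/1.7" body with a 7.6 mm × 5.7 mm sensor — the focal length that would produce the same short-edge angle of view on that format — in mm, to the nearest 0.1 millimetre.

Equal angle of view means equal height/f ratio, so f₂ = f₁ · (height₂/height₁) = 205 × 5.7/18.6.
f₂ = 205 × 0.30645 ≈ 62.823 mm.

62.8 mm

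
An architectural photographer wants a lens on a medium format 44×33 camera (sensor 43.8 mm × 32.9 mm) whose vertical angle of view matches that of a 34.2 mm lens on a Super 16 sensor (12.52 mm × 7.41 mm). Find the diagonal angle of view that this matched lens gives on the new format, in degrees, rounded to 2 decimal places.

20.45°

Equal vertical AOV ⇒ f₂ = f₁ · 32.9/7.41 = 34.2 × 4.43995 ≈ 151.8462 mm.
Sensor diagonal = √(43.8² + 32.9²) = √3000.8500 ≈ 54.7800 mm.
Diagonal AOV on the new format = 2·arctan(54.7800 / (2 × 151.8462)) = 2·arctan(0.18038) ≈ 20.4501°.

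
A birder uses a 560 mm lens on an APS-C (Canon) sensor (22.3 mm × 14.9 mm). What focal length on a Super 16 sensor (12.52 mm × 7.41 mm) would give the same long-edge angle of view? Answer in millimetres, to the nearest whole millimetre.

314 mm

Equal angle of view means equal width/f ratio, so f₂ = f₁ · (width₂/width₁) = 560 × 12.52/22.3.
f₂ = 560 × 0.56143 ≈ 314.404 mm.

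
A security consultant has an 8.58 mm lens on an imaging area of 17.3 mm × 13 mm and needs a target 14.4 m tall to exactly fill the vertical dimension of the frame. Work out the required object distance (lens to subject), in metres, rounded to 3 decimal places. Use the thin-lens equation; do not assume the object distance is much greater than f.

9.513 m

W: 14.4 m = 14400 mm.
Magnification m = h/W = dᵢ/dₒ; combined with 1/f = 1/dₒ + 1/dᵢ this gives dₒ = f·(1 + W/h).
dₒ = 8.58 mm × (1 + 14400/13) = 8.58 × 1108.6923 ≈ 9512.580 mm = 9.51258 m.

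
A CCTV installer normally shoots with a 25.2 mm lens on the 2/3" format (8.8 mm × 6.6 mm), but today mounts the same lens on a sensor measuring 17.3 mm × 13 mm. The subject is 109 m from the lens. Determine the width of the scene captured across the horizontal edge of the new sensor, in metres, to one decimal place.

74.8 m

The focal length stays 25.2 mm; the relevant sensor dimension is now w = 17.3 mm. Object distance dₒ = 109 m = 109000 mm.
Thin-lens field width W = w·(dₒ − f)/f = 17.3 × (109000 − 25.2)/25.2 ≈ 74812.065 mm = 74.8121 m.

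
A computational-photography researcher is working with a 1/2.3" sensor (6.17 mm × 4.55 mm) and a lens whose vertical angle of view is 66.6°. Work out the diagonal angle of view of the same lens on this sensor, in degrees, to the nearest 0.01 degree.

95.80°

From the vertical AOV: f = 4.55 / (2·tan(33.3°)) = 4.55 / 1.31375 ≈ 3.4634 mm.
Sensor diagonal = √(6.17² + 4.55²) = √58.7714 ≈ 7.6663 mm.
Diagonal AOV = 2·arctan(7.6663 / (2 × 3.4634)) = 2·arctan(1.10677) ≈ 95.8023°.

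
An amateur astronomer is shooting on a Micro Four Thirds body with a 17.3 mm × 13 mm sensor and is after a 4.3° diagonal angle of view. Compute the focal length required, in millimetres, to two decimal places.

288.21 mm

Sensor diagonal = √(17.3² + 13²) = √468.2900 ≈ 21.6400 mm.
From α = 2·arctan(d/2f) we get f = d / (2·tan(α/2)).
With d = 21.6400 mm and α/2 = 2.15°, tan(α/2) ≈ 0.03754, so f ≈ 21.6400 / 0.07508 ≈ 288.2091 mm.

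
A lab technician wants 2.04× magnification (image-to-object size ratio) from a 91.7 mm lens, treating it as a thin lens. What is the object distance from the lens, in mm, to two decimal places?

With m = dᵢ/dₒ and 1/f = 1/dₒ + 1/dᵢ, substituting dᵢ = m·dₒ gives 1/f = (1 + 1/m)/dₒ, hence dₒ = f·(1 + 1/m).
dₒ = 91.7 × (1 + 1/2.04) = 91.7 × 1.49020 ≈ 136.651 mm.

136.65 mm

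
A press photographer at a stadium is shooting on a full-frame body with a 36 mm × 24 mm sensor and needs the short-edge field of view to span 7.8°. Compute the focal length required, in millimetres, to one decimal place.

176.0 mm

From α = 2·arctan(h/2f) we get f = h / (2·tan(α/2)).
With h = 24 mm and α/2 = 3.9°, tan(α/2) ≈ 0.06817, so f ≈ 24 / 0.13635 ≈ 176.0224 mm.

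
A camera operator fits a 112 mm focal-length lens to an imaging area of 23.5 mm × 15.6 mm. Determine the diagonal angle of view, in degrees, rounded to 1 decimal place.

Sensor diagonal = √(23.5² + 15.6²) = √795.6100 ≈ 28.2066 mm.
Angle of view α = 2·arctan(d/2f) with d = 28.2066 mm and f = 112 mm.
d/2f = 0.12592; arctan(0.12592) ≈ 7.1770°, so α ≈ 14.3541°.

14.4°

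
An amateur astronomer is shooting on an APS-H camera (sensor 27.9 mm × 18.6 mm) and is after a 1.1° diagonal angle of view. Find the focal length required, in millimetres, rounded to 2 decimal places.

Sensor diagonal = √(27.9² + 18.6²) = √1124.3700 ≈ 33.5316 mm.
From α = 2·arctan(d/2f) we get f = d / (2·tan(α/2)).
With d = 33.5316 mm and α/2 = 0.55°, tan(α/2) ≈ 0.00960, so f ≈ 33.5316 / 0.01920 ≈ 1746.5106 mm.

1746.51 mm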